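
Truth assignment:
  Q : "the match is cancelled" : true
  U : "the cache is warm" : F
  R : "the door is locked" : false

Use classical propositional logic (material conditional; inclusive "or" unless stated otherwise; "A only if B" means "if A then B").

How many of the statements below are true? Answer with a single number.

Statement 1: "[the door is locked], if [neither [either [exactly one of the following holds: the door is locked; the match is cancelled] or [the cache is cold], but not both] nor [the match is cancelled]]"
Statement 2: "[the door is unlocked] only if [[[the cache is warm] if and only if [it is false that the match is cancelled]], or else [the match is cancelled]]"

Statement 1: Parsed as (((R xor Q) xor not U) nor Q) -> R

R xor Q = False xor True = True
not U = not False = True
(R xor Q) xor not U = True xor True = False
((R xor Q) xor not U) nor Q = False nor True = False
(((R xor Q) xor not U) nor Q) -> R = False -> False = True
Hence Statement 1 is true.

Statement 2: This is not R -> ((U iff not Q) or Q).

not R = not False = True
not Q = not True = False
U iff not Q = False iff False = True
(U iff not Q) or Q = True or True = True
not R -> ((U iff not Q) or Q) = True -> True = True
Hence Statement 2 is true.

True statements: 2 (Statement 1, Statement 2).

2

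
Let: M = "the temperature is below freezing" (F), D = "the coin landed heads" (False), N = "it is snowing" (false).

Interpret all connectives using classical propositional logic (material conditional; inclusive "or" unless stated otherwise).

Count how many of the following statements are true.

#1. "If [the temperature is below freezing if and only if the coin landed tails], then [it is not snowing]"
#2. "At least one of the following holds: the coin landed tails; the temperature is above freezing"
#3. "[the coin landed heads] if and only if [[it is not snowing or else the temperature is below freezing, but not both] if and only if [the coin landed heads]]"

3

#1: This is (M iff not D) -> not N.

not D = not False = True
M iff not D = False iff True = False
not N = not False = True
(M iff not D) -> not N = False -> True = True
Thus #1 is true.

#2: This is not D or not M.

not D = not False = True
not M = not False = True
not D or not M = True or True = True
Thus #2 is true.

#3: In symbols: D iff ((not N xor M) iff D)

not N = not False = True
not N xor M = True xor False = True
(not N xor M) iff D = True iff False = False
D iff ((not N xor M) iff D) = False iff False = True
So #3 is true.

Count: 3.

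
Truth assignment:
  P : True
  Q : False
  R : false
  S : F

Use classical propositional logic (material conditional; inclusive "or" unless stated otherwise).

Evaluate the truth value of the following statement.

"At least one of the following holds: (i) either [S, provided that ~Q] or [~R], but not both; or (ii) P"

true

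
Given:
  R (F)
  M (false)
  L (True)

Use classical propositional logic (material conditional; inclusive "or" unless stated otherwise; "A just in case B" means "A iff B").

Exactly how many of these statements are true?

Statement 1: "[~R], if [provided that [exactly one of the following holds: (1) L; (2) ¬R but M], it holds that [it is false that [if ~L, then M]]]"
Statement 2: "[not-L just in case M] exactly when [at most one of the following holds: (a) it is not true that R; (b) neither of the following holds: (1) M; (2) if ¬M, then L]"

Statement 1: Parsed as ((L ⊕ (¬R ∧ M)) → ¬(¬L → M)) → ¬R

¬R = ¬F = T
¬R ∧ M = T ∧ F = F
L ⊕ (¬R ∧ M) = T ⊕ F = T
¬L = ¬T = F
¬L → M = F → F = T
¬(¬L → M) = ¬T = F
(L ⊕ (¬R ∧ M)) → ¬(¬L → M) = T → F = F
¬R = ¬F = T
((L ⊕ (¬R ∧ M)) → ¬(¬L → M)) → ¬R = F → T = T
Hence Statement 1 is true.

Statement 2: Formalization: (¬L ↔ M) ↔ (¬R ↑ (M ↓ (¬M → L)))

¬L = ¬T = F
¬L ↔ M = F ↔ F = T
¬R = ¬F = T
¬M = ¬F = T
¬M → L = T → T = T
M ↓ (¬M → L) = F ↓ T = F
¬R ↑ (M ↓ (¬M → L)) = T ↑ F = T
(¬L ↔ M) ↔ (¬R ↑ (M ↓ (¬M → L))) = T ↔ T = T
Hence Statement 2 is true.

Count: 2.

2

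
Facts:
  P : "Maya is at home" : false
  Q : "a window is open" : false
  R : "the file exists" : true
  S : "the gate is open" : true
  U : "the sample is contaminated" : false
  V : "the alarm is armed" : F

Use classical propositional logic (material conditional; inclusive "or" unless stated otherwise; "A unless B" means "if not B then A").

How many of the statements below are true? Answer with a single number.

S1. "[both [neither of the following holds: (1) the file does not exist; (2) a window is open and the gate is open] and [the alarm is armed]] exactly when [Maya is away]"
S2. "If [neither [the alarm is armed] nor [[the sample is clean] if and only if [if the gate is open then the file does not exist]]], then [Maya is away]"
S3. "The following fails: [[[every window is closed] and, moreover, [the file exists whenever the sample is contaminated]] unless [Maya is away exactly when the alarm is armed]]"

S1: Formalization: ((¬R ↓ (Q ∧ S)) ∧ V) ↔ ¬P

¬R = ¬T = F
Q ∧ S = F ∧ T = F
¬R ↓ (Q ∧ S) = F ↓ F = T
(¬R ↓ (Q ∧ S)) ∧ V = T ∧ F = F
¬P = ¬F = T
((¬R ↓ (Q ∧ S)) ∧ V) ↔ ¬P = F ↔ T = F
Thus S1 is false.

S2: This is (V ↓ (¬U ↔ (S → ¬R))) → ¬P.

¬U = ¬F = T
¬R = ¬T = F
S → ¬R = T → F = F
¬U ↔ (S → ¬R) = T ↔ F = F
V ↓ (¬U ↔ (S → ¬R)) = F ↓ F = T
¬P = ¬F = T
(V ↓ (¬U ↔ (S → ¬R))) → ¬P = T → T = T
Thus S2 is true.

S3: In symbols: ¬((¬Q ∧ (U → R)) ∨ (¬P ↔ V))

¬Q = ¬F = T
U → R = F → T = T
¬Q ∧ (U → R) = T ∧ T = T
¬P = ¬F = T
¬P ↔ V = T ↔ F = F
(¬Q ∧ (U → R)) ∨ (¬P ↔ V) = T ∨ F = T
¬((¬Q ∧ (U → R)) ∨ (¬P ↔ V)) = ¬T = F
So S3 is false.

1 of the 3 statements is true.

1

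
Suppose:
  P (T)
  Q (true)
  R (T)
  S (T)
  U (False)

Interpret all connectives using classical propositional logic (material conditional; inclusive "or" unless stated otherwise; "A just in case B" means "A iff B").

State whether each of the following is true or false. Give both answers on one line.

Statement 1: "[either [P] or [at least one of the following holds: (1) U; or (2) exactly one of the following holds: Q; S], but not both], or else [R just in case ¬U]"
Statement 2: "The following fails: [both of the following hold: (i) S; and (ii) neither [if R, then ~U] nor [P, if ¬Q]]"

Statement 1 true, Statement 2 true

Statement 1: This is (P xor (U or (Q xor S))) or (R iff not U).

Q xor S = True xor True = False
U or (Q xor S) = False or False = False
P xor (U or (Q xor S)) = True xor False = True
not U = not False = True
R iff not U = True iff True = True
(P xor (U or (Q xor S))) or (R iff not U) = True or True = True
So Statement 1 is true.

Statement 2: In symbols: not (S and ((R -> not U) nor (not Q -> P)))

not U = not False = True
R -> not U = True -> True = True
not Q = not True = False
not Q -> P = False -> True = True
(R -> not U) nor (not Q -> P) = True nor True = False
S and ((R -> not U) nor (not Q -> P)) = True and False = False
not (S and ((R -> not U) nor (not Q -> P))) = not False = True
Thus Statement 2 is true.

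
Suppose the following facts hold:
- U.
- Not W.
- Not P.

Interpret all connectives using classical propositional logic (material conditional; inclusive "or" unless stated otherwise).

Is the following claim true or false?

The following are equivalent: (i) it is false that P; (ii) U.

true

In symbols: ¬P ↔ U

¬P = ¬F = T
¬P ↔ U = T ↔ T = T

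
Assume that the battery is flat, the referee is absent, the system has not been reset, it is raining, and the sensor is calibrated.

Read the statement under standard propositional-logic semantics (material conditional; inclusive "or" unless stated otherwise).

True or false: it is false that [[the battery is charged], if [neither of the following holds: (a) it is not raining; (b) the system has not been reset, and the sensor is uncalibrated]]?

Let M = "it is raining" (True), N = "the system has been reset" (False), P = "the sensor is calibrated" (True), U = "the battery is charged" (False).
In symbols: not ((not M nor (not N and not P)) -> U)

not M = not True = False
not N = not False = True
not P = not True = False
not N and not P = True and False = False
not M nor (not N and not P) = False nor False = True
(not M nor (not N and not P)) -> U = True -> False = False
not ((not M nor (not N and not P)) -> U) = not False = True

True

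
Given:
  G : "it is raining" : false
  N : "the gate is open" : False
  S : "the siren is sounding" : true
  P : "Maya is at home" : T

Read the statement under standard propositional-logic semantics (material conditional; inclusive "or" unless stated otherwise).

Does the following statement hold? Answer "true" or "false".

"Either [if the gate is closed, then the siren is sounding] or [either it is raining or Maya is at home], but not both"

Parsed as (not N -> S) xor (G or P)

not N = not False = True
not N -> S = True -> True = True
G or P = False or True = True
(not N -> S) xor (G or P) = True xor True = False

False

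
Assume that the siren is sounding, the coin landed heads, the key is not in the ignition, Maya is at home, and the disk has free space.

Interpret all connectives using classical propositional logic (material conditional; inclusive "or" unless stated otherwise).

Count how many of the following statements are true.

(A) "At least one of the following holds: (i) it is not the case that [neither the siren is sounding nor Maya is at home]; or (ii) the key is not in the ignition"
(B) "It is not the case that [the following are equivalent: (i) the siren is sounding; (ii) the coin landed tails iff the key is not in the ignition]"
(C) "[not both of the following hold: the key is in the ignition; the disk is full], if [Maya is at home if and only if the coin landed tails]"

Let N = "the siren is sounding" (T), Q = "Maya is at home" (T), D = "the key is in the ignition" (F), K = "the coin landed heads" (T), G = "the disk is full" (F).

(A): This is ¬(N ↓ Q) ∨ ¬D.

N ↓ Q = T ↓ T = F
¬(N ↓ Q) = ¬F = T
¬D = ¬F = T
¬(N ↓ Q) ∨ ¬D = T ∨ T = T
So (A) is true.

(B): In symbols: ¬(N ↔ (¬K ↔ ¬D))

¬K = ¬T = F
¬D = ¬F = T
¬K ↔ ¬D = F ↔ T = F
N ↔ (¬K ↔ ¬D) = T ↔ F = F
¬(N ↔ (¬K ↔ ¬D)) = ¬F = T
So (B) is true.

(C): Parsed as (Q ↔ ¬K) → (D ↑ G)

¬K = ¬T = F
Q ↔ ¬K = T ↔ F = F
D ↑ G = F ↑ F = T
(Q ↔ ¬K) → (D ↑ G) = F → T = T
Hence (C) is true.

True statements: 3 ((A), (B), (C)).

3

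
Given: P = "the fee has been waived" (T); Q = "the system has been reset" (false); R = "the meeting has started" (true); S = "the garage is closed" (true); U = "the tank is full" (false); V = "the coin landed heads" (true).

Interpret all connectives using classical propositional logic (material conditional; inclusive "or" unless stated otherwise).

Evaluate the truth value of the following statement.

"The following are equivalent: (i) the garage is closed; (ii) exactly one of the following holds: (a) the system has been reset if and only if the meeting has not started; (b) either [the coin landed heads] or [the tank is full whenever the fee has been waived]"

False.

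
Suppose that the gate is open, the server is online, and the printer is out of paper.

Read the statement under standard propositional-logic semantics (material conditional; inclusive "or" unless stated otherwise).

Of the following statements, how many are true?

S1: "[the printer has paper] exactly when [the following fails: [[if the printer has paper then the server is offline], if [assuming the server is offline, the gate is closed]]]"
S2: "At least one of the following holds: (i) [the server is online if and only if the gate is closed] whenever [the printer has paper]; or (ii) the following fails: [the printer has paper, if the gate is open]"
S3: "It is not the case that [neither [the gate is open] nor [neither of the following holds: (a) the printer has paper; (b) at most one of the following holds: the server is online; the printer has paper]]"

3

Let R = "the printer has paper" (F), Q = "the server is online" (T), P = "the gate is open" (T).

S1: In symbols: R <-> ~((~Q -> ~P) -> (R -> ~Q))

~Q = ~T = F
~P = ~T = F
~Q -> ~P = F -> F = T
~Q = ~T = F
R -> ~Q = F -> F = T
(~Q -> ~P) -> (R -> ~Q) = T -> T = T
~((~Q -> ~P) -> (R -> ~Q)) = ~T = F
R <-> ~((~Q -> ~P) -> (R -> ~Q)) = F <-> F = T
Thus S1 is true.

S2: This is (R -> (Q <-> ~P)) | ~(P -> R).

~P = ~T = F
Q <-> ~P = T <-> F = F
R -> (Q <-> ~P) = F -> F = T
P -> R = T -> F = F
~(P -> R) = ~F = T
(R -> (Q <-> ~P)) | ~(P -> R) = T | T = T
Thus S2 is true.

S3: Parsed as ~(P nor (R nor (Q nand R)))

Q nand R = T nand F = T
R nor (Q nand R) = F nor T = F
P nor (R nor (Q nand R)) = T nor F = F
~(P nor (R nor (Q nand R))) = ~F = T
Thus S3 is true.

True statements: 3 (S1, S2, S3).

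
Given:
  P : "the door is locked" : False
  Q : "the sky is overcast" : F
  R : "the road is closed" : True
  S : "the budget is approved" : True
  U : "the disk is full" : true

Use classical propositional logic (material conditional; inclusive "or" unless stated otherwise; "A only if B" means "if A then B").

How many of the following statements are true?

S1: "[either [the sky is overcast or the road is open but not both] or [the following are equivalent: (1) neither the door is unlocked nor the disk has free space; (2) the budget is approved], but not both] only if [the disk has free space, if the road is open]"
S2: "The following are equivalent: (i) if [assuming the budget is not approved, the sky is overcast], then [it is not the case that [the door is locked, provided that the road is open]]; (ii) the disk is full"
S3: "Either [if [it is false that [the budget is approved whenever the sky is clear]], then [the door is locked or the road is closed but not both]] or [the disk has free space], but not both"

S1: Parsed as ((Q xor ~R) xor ((~P nor ~U) <-> S)) -> (~R -> ~U)

~R = ~T = F
Q xor ~R = F xor F = F
~P = ~F = T
~U = ~T = F
~P nor ~U = T nor F = F
(~P nor ~U) <-> S = F <-> T = F
(Q xor ~R) xor ((~P nor ~U) <-> S) = F xor F = F
~R = ~T = F
~U = ~T = F
~R -> ~U = F -> F = T
((Q xor ~R) xor ((~P nor ~U) <-> S)) -> (~R -> ~U) = F -> T = T
So S1 is true.

S2: This is ((~S -> Q) -> ~(~R -> P)) <-> U.

~S = ~T = F
~S -> Q = F -> F = T
~R = ~T = F
~R -> P = F -> F = T
~(~R -> P) = ~T = F
(~S -> Q) -> ~(~R -> P) = T -> F = F
((~S -> Q) -> ~(~R -> P)) <-> U = F <-> T = F
Thus S2 is false.

S3: Parsed as (~(~Q -> S) -> (P xor R)) xor ~U

~Q = ~F = T
~Q -> S = T -> T = T
~(~Q -> S) = ~T = F
P xor R = F xor T = T
~(~Q -> S) -> (P xor R) = F -> T = T
~U = ~T = F
(~(~Q -> S) -> (P xor R)) xor ~U = T xor F = T
So S3 is true.

2 of the 3 statements are true.

2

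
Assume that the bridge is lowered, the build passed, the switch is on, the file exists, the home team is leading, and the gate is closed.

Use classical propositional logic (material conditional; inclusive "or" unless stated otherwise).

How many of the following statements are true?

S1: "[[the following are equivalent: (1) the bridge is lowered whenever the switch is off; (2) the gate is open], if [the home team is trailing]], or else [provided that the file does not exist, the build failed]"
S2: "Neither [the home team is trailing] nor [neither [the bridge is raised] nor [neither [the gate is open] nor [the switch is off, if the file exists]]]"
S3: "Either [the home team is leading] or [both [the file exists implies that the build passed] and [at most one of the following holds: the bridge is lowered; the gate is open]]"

Let M = "the home team is leading" (T), P = "the switch is on" (T), L = "the bridge is raised" (F), G = "the gate is open" (F), U = "the file exists" (T), V = "the build passed" (T).

S1: Formalization: (¬M → ((¬P → ¬L) ↔ G)) ∨ (¬U → ¬V)

¬M = ¬T = F
¬P = ¬T = F
¬L = ¬F = T
¬P → ¬L = F → T = T
(¬P → ¬L) ↔ G = T ↔ F = F
¬M → ((¬P → ¬L) ↔ G) = F → F = T
¬U = ¬T = F
¬V = ¬T = F
¬U → ¬V = F → F = T
(¬M → ((¬P → ¬L) ↔ G)) ∨ (¬U → ¬V) = T ∨ T = T
Hence S1 is true.

S2: Formalization: ¬M ↓ (L ↓ (G ↓ (U → ¬P)))

¬M = ¬T = F
¬P = ¬T = F
U → ¬P = T → F = F
G ↓ (U → ¬P) = F ↓ F = T
L ↓ (G ↓ (U → ¬P)) = F ↓ T = F
¬M ↓ (L ↓ (G ↓ (U → ¬P))) = F ↓ F = T
Thus S2 is true.

S3: This is M ∨ ((U → V) ∧ (¬L ↑ G)).

U → V = T → T = T
¬L = ¬F = T
¬L ↑ G = T ↑ F = T
(U → V) ∧ (¬L ↑ G) = T ∧ T = T
M ∨ ((U → V) ∧ (¬L ↑ G)) = T ∨ T = T
Thus S3 is true.

3 of the 3 statements are true (S1, S2, S3).

3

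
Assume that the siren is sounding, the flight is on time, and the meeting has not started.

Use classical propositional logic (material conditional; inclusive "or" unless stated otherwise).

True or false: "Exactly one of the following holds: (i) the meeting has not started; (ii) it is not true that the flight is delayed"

False

Let R = "the meeting has started" (False), Q = "the flight is delayed" (False).
In symbols: not R xor not Q

not R = not False = True
not Q = not False = True
not R xor not Q = True xor True = False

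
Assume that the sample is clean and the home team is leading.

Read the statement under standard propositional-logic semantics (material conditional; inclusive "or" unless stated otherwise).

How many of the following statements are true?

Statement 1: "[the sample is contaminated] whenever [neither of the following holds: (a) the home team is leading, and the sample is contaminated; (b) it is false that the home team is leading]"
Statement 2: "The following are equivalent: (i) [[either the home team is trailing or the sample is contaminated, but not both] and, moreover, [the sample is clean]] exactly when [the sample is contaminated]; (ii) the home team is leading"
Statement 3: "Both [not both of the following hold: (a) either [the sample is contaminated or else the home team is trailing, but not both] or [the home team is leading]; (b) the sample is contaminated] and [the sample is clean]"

Let Q = "the home team is leading" (True), P = "the sample is contaminated" (False).

Statement 1: This is ((Q and P) nor not Q) -> P.

Q and P = True and False = False
not Q = not True = False
(Q and P) nor not Q = False nor False = True
((Q and P) nor not Q) -> P = True -> False = False
So Statement 1 is false.

Statement 2: In symbols: (((not Q xor P) and not P) iff P) iff Q

not Q = not True = False
not Q xor P = False xor False = False
not P = not False = True
(not Q xor P) and not P = False and True = False
((not Q xor P) and not P) iff P = False iff False = True
(((not Q xor P) and not P) iff P) iff Q = True iff True = True
Thus Statement 2 is true.

Statement 3: Formalization: (((P xor not Q) or Q) nand P) and not P

not Q = not True = False
P xor not Q = False xor False = False
(P xor not Q) or Q = False or True = True
((P xor not Q) or Q) nand P = True nand False = True
not P = not False = True
(((P xor not Q) or Q) nand P) and not P = True and True = True
Thus Statement 3 is true.

True statements: 2 (Statement 2, Statement 3).

2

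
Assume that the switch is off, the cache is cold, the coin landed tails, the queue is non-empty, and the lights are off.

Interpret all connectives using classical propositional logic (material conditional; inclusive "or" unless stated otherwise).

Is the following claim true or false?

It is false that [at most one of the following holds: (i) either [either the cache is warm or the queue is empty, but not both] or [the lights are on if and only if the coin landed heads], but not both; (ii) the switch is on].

False

Let W = "the cache is warm" (False), S = "the queue is empty" (False), R = "the lights are on" (False), K = "the coin landed heads" (False), M = "the switch is on" (False).
In symbols: not (((W xor S) xor (R iff K)) nand M)

W xor S = False xor False = False
R iff K = False iff False = True
(W xor S) xor (R iff K) = False xor True = True
((W xor S) xor (R iff K)) nand M = True nand False = True
not (((W xor S) xor (R iff K)) nand M) = not True = False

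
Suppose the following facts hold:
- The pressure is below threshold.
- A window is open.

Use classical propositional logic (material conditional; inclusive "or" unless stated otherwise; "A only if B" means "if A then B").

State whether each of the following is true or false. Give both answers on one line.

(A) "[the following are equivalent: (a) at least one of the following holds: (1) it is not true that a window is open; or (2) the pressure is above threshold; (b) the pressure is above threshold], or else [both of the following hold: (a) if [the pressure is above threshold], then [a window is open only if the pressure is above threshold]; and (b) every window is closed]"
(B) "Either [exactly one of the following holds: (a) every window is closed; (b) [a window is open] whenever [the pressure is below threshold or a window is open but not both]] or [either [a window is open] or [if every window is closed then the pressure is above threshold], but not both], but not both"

Let M = "a window is open" (T), H = "the pressure is above threshold" (F).

(A): This is ((~M | H) <-> H) | ((H -> (M -> H)) & ~M).

~M = ~T = F
~M | H = F | F = F
(~M | H) <-> H = F <-> F = T
M -> H = T -> F = F
H -> (M -> H) = F -> F = T
~M = ~T = F
(H -> (M -> H)) & ~M = T & F = F
((~M | H) <-> H) | ((H -> (M -> H)) & ~M) = T | F = T
Hence (A) is true.

(B): In symbols: (~M xor ((~H xor M) -> M)) xor (M xor (~M -> H))

~M = ~T = F
~H = ~F = T
~H xor M = T xor T = F
(~H xor M) -> M = F -> T = T
~M xor ((~H xor M) -> M) = F xor T = T
~M = ~T = F
~M -> H = F -> F = T
M xor (~M -> H) = T xor T = F
(~M xor ((~H xor M) -> M)) xor (M xor (~M -> H)) = T xor F = T
So (B) is true.

(A) True / (B) True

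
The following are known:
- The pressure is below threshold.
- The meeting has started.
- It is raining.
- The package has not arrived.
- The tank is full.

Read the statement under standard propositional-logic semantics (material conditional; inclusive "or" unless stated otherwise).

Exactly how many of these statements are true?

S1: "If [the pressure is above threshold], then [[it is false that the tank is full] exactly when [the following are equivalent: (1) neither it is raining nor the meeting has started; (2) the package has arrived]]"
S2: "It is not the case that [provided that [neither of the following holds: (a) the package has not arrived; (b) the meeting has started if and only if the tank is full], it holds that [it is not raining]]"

1

Let P = "the pressure is above threshold" (F), U = "the tank is full" (T), R = "it is raining" (T), Q = "the meeting has started" (T), S = "the package has arrived" (F).

S1: In symbols: P → (¬U ↔ ((R ↓ Q) ↔ S))

¬U = ¬T = F
R ↓ Q = T ↓ T = F
(R ↓ Q) ↔ S = F ↔ F = T
¬U ↔ ((R ↓ Q) ↔ S) = F ↔ T = F
P → (¬U ↔ ((R ↓ Q) ↔ S)) = F → F = T
Hence S1 is true.

S2: In symbols: ¬((¬S ↓ (Q ↔ U)) → ¬R)

¬S = ¬F = T
Q ↔ U = T ↔ T = T
¬S ↓ (Q ↔ U) = T ↓ T = F
¬R = ¬T = F
(¬S ↓ (Q ↔ U)) → ¬R = F → F = T
¬((¬S ↓ (Q ↔ U)) → ¬R) = ¬T = F
So S2 is false.

Count: 1.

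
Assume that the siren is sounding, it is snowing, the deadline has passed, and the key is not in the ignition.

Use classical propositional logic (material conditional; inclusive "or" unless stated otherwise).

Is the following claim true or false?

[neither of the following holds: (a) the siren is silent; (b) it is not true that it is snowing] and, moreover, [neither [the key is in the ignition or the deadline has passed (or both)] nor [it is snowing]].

False.

Let N = "the siren is sounding" (True), D = "it is snowing" (True), P = "the key is in the ignition" (False), G = "the deadline has passed" (True).
Parsed as (not N nor not D) and ((P or G) nor D)

not N = not True = False
not D = not True = False
not N nor not D = False nor False = True
P or G = False or True = True
(P or G) nor D = True nor True = False
(not N nor not D) and ((P or G) nor D) = True and False = False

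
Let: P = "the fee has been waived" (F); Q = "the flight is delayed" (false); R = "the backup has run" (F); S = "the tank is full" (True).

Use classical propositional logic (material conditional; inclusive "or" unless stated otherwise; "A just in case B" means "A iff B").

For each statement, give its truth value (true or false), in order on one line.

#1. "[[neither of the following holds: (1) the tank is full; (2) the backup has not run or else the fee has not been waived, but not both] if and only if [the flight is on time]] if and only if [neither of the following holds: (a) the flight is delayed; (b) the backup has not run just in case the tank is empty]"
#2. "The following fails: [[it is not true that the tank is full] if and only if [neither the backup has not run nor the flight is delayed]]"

#1: This is ((S nor (~R xor ~P)) <-> ~Q) <-> (Q nor (~R <-> ~S)).

~R = ~F = T
~P = ~F = T
~R xor ~P = T xor T = F
S nor (~R xor ~P) = T nor F = F
~Q = ~F = T
(S nor (~R xor ~P)) <-> ~Q = F <-> T = F
~R = ~F = T
~S = ~T = F
~R <-> ~S = T <-> F = F
Q nor (~R <-> ~S) = F nor F = T
((S nor (~R xor ~P)) <-> ~Q) <-> (Q nor (~R <-> ~S)) = F <-> T = F
So #1 is false.

#2: Parsed as ~(~S <-> (~R nor Q))

~S = ~T = F
~R = ~F = T
~R nor Q = T nor F = F
~S <-> (~R nor Q) = F <-> F = T
~(~S <-> (~R nor Q)) = ~T = F
Hence #2 is false.

#1 False; #2 False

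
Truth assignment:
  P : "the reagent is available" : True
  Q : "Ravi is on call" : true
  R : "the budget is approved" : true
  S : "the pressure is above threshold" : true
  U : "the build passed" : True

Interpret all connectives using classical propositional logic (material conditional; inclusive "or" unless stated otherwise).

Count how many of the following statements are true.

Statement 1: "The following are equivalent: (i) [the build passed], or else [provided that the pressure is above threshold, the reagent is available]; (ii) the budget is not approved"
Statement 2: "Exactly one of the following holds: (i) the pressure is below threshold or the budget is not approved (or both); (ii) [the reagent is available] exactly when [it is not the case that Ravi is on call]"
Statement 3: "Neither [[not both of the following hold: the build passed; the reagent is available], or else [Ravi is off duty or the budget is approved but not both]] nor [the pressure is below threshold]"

Statement 1: This is (U | (S -> P)) <-> ~R.

S -> P = T -> T = T
U | (S -> P) = T | T = T
~R = ~T = F
(U | (S -> P)) <-> ~R = T <-> F = F
Hence Statement 1 is false.

Statement 2: Parsed as (~S | ~R) xor (P <-> ~Q)

~S = ~T = F
~R = ~T = F
~S | ~R = F | F = F
~Q = ~T = F
P <-> ~Q = T <-> F = F
(~S | ~R) xor (P <-> ~Q) = F xor F = F
Hence Statement 2 is false.

Statement 3: This is ((U nand P) | (~Q xor R)) nor ~S.

U nand P = T nand T = F
~Q = ~T = F
~Q xor R = F xor T = T
(U nand P) | (~Q xor R) = F | T = T
~S = ~T = F
((U nand P) | (~Q xor R)) nor ~S = T nor F = F
Thus Statement 3 is false.

0 of the 3 statements are true (none).

0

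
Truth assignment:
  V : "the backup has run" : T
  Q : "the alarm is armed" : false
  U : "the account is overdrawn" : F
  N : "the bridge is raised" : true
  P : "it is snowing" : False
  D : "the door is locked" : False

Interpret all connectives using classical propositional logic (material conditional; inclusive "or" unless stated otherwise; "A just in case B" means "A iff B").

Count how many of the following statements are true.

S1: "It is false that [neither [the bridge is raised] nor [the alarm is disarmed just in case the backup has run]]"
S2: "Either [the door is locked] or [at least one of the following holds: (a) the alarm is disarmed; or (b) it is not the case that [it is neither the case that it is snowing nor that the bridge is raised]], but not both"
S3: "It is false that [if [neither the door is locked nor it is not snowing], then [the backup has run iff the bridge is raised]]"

S1: This is ~(N nor (~Q <-> V)).

~Q = ~F = T
~Q <-> V = T <-> T = T
N nor (~Q <-> V) = T nor T = F
~(N nor (~Q <-> V)) = ~F = T
So S1 is true.

S2: Parsed as D xor (~Q | ~(P nor N))

~Q = ~F = T
P nor N = F nor T = F
~(P nor N) = ~F = T
~Q | ~(P nor N) = T | T = T
D xor (~Q | ~(P nor N)) = F xor T = T
Thus S2 is true.

S3: This is ~((D nor ~P) -> (V <-> N)).

~P = ~F = T
D nor ~P = F nor T = F
V <-> N = T <-> T = T
(D nor ~P) -> (V <-> N) = F -> T = T
~((D nor ~P) -> (V <-> N)) = ~T = F
Thus S3 is false.

True statements: 2 (S1, S2).

2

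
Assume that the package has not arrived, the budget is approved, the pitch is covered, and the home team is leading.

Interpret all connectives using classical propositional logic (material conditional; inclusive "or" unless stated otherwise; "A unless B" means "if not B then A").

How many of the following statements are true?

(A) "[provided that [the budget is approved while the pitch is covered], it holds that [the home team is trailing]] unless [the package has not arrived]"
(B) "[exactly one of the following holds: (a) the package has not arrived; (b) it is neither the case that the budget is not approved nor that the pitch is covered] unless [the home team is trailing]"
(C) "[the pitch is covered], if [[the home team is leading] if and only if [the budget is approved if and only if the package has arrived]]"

3

Let Q = "the budget is approved" (T), R = "the pitch is covered" (T), S = "the home team is leading" (T), P = "the package has arrived" (F).

(A): In symbols: ((Q ∧ R) → ¬S) ∨ ¬P

Q ∧ R = T ∧ T = T
¬S = ¬T = F
(Q ∧ R) → ¬S = T → F = F
¬P = ¬F = T
((Q ∧ R) → ¬S) ∨ ¬P = F ∨ T = T
Hence (A) is true.

(B): This is (¬P ⊕ (¬Q ↓ R)) ∨ ¬S.

¬P = ¬F = T
¬Q = ¬T = F
¬Q ↓ R = F ↓ T = F
¬P ⊕ (¬Q ↓ R) = T ⊕ F = T
¬S = ¬T = F
(¬P ⊕ (¬Q ↓ R)) ∨ ¬S = T ∨ F = T
Thus (B) is true.

(C): Parsed as (S ↔ (Q ↔ P)) → R

Q ↔ P = T ↔ F = F
S ↔ (Q ↔ P) = T ↔ F = F
(S ↔ (Q ↔ P)) → R = F → T = T
So (C) is true.

True statements: 3 ((A), (B), (C)).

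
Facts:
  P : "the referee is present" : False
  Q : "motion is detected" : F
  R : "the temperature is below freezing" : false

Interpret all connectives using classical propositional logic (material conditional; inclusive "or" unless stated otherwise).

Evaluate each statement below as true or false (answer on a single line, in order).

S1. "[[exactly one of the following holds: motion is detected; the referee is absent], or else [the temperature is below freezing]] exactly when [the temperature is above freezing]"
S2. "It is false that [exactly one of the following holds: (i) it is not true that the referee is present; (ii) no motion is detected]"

S1: Parsed as ((Q xor ~P) | R) <-> ~R

~P = ~F = T
Q xor ~P = F xor T = T
(Q xor ~P) | R = T | F = T
~R = ~F = T
((Q xor ~P) | R) <-> ~R = T <-> T = T
So S1 is true.

S2: Formalization: ~(~P xor ~Q)

~P = ~F = T
~Q = ~F = T
~P xor ~Q = T xor T = F
~(~P xor ~Q) = ~F = T
So S2 is true.

S1 true; S2 true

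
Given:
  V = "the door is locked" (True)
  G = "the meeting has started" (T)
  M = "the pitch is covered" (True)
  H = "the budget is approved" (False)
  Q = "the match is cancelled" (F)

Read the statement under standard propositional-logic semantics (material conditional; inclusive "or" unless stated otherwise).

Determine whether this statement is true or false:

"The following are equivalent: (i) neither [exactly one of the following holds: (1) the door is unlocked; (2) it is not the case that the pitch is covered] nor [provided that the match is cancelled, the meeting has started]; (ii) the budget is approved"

Parsed as ((¬V ⊕ ¬M) ↓ (Q → G)) ↔ H

¬V = ¬T = F
¬M = ¬T = F
¬V ⊕ ¬M = F ⊕ F = F
Q → G = F → T = T
(¬V ⊕ ¬M) ↓ (Q → G) = F ↓ T = F
((¬V ⊕ ¬M) ↓ (Q → G)) ↔ H = F ↔ F = T

True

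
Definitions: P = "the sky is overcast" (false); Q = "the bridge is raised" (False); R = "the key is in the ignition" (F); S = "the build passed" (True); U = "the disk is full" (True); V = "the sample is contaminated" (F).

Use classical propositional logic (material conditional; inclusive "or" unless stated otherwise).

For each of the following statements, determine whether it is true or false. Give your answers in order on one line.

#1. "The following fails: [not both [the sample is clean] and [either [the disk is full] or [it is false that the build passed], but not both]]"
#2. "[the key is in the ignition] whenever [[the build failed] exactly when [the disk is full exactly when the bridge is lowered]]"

#1: Parsed as not (not V nand (U xor not S))

not V = not False = True
not S = not True = False
U xor not S = True xor False = True
not V nand (U xor not S) = True nand True = False
not (not V nand (U xor not S)) = not False = True
Thus #1 is true.

#2: Parsed as (not S iff (U iff not Q)) -> R

not S = not True = False
not Q = not False = True
U iff not Q = True iff True = True
not S iff (U iff not Q) = False iff True = False
(not S iff (U iff not Q)) -> R = False -> False = True
So #2 is true.

#1 true; #2 true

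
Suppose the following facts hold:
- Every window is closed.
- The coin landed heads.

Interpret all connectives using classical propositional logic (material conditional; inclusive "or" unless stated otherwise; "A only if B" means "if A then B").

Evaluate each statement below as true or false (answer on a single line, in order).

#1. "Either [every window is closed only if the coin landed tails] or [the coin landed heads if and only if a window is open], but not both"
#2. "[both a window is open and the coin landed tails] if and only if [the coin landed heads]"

#1 false / #2 false

Let P = "a window is open" (F), Q = "the coin landed heads" (T).

#1: Formalization: (¬P → ¬Q) ⊕ (Q ↔ P)

¬P = ¬F = T
¬Q = ¬T = F
¬P → ¬Q = T → F = F
Q ↔ P = T ↔ F = F
(¬P → ¬Q) ⊕ (Q ↔ P) = F ⊕ F = F
So #1 is false.

#2: This is (P ∧ ¬Q) ↔ Q.

¬Q = ¬T = F
P ∧ ¬Q = F ∧ F = F
(P ∧ ¬Q) ↔ Q = F ↔ T = F
So #2 is false.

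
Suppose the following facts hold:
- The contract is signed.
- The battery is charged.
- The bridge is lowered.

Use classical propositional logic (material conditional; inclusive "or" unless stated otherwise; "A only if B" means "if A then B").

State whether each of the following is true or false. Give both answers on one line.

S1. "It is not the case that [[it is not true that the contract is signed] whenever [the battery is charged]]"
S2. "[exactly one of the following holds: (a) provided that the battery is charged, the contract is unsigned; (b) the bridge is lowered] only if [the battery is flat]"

S1 T / S2 F

Let U = "the battery is charged" (T), G = "the contract is signed" (T), H = "the bridge is raised" (F).

S1: Parsed as ¬(U → ¬G)

¬G = ¬T = F
U → ¬G = T → F = F
¬(U → ¬G) = ¬F = T
Thus S1 is true.

S2: Parsed as ((U → ¬G) ⊕ ¬H) → ¬U

¬G = ¬T = F
U → ¬G = T → F = F
¬H = ¬F = T
(U → ¬G) ⊕ ¬H = F ⊕ T = T
¬U = ¬T = F
((U → ¬G) ⊕ ¬H) → ¬U = T → F = F
Thus S2 is false.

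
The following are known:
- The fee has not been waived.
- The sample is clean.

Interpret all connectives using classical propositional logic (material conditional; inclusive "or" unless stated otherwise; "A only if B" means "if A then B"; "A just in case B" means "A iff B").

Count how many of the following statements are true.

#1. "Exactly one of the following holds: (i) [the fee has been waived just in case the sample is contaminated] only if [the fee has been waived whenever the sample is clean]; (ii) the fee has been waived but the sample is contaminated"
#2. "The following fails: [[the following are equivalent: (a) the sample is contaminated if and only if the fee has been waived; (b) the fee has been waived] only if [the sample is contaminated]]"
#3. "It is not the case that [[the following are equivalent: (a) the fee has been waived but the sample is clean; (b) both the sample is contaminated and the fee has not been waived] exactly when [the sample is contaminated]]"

1

Let P = "the fee has been waived" (F), Q = "the sample is contaminated" (F).

#1: This is ((P <-> Q) -> (~Q -> P)) xor (P & Q).

P <-> Q = F <-> F = T
~Q = ~F = T
~Q -> P = T -> F = F
(P <-> Q) -> (~Q -> P) = T -> F = F
P & Q = F & F = F
((P <-> Q) -> (~Q -> P)) xor (P & Q) = F xor F = F
Hence #1 is false.

#2: Formalization: ~(((Q <-> P) <-> P) -> Q)

Q <-> P = F <-> F = T
(Q <-> P) <-> P = T <-> F = F
((Q <-> P) <-> P) -> Q = F -> F = T
~(((Q <-> P) <-> P) -> Q) = ~T = F
So #2 is false.

#3: Parsed as ~(((P & ~Q) <-> (Q & ~P)) <-> Q)

~Q = ~F = T
P & ~Q = F & T = F
~P = ~F = T
Q & ~P = F & T = F
(P & ~Q) <-> (Q & ~P) = F <-> F = T
((P & ~Q) <-> (Q & ~P)) <-> Q = T <-> F = F
~(((P & ~Q) <-> (Q & ~P)) <-> Q) = ~F = T
Hence #3 is true.

1 of the 3 statements is true (#3).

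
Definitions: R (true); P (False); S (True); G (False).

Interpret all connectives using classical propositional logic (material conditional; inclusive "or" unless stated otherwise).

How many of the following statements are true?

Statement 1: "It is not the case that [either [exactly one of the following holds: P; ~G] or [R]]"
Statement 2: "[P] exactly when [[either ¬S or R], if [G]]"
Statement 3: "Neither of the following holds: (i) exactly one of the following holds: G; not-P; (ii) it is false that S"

Statement 1: This is ¬((P ⊕ ¬G) ∨ R).

¬G = ¬F = T
P ⊕ ¬G = F ⊕ T = T
(P ⊕ ¬G) ∨ R = T ∨ T = T
¬((P ⊕ ¬G) ∨ R) = ¬T = F
So Statement 1 is false.

Statement 2: In symbols: P ↔ (G → (¬S ∨ R))

¬S = ¬T = F
¬S ∨ R = F ∨ T = T
G → (¬S ∨ R) = F → T = T
P ↔ (G → (¬S ∨ R)) = F ↔ T = F
So Statement 2 is false.

Statement 3: This is (G ⊕ ¬P) ↓ ¬S.

¬P = ¬F = T
G ⊕ ¬P = F ⊕ T = T
¬S = ¬T = F
(G ⊕ ¬P) ↓ ¬S = T ↓ F = F
Hence Statement 3 is false.

0 of the 3 statements are true (none).

0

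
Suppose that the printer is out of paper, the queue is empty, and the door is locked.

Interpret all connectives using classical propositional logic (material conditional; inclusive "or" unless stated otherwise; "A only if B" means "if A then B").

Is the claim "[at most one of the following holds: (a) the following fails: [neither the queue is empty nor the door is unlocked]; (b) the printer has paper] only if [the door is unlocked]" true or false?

The statement is false.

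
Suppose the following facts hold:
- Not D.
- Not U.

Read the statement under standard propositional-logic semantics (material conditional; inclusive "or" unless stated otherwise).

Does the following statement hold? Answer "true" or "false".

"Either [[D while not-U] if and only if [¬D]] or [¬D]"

Formalization: ((D ∧ ¬U) ↔ ¬D) ∨ ¬D

¬U = ¬F = T
D ∧ ¬U = F ∧ T = F
¬D = ¬F = T
(D ∧ ¬U) ↔ ¬D = F ↔ T = F
¬D = ¬F = T
((D ∧ ¬U) ↔ ¬D) ∨ ¬D = F ∨ T = T

True.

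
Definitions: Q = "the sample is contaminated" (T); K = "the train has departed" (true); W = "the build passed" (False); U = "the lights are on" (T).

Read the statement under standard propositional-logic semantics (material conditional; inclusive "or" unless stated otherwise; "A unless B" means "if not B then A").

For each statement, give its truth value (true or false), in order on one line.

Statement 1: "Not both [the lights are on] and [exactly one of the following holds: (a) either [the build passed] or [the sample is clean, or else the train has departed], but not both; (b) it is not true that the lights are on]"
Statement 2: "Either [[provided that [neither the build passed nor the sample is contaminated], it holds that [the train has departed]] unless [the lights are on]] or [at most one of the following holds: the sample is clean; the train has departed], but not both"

Statement 1 false / Statement 2 false

Statement 1: In symbols: U ↑ ((W ⊕ (¬Q ∨ K)) ⊕ ¬U)

¬Q = ¬T = F
¬Q ∨ K = F ∨ T = T
W ⊕ (¬Q ∨ K) = F ⊕ T = T
¬U = ¬T = F
(W ⊕ (¬Q ∨ K)) ⊕ ¬U = T ⊕ F = T
U ↑ ((W ⊕ (¬Q ∨ K)) ⊕ ¬U) = T ↑ T = F
Hence Statement 1 is false.

Statement 2: Parsed as (((W ↓ Q) → K) ∨ U) ⊕ (¬Q ↑ K)

W ↓ Q = F ↓ T = F
(W ↓ Q) → K = F → T = T
((W ↓ Q) → K) ∨ U = T ∨ T = T
¬Q = ¬T = F
¬Q ↑ K = F ↑ T = T
(((W ↓ Q) → K) ∨ U) ⊕ (¬Q ↑ K) = T ⊕ T = F
So Statement 2 is false.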